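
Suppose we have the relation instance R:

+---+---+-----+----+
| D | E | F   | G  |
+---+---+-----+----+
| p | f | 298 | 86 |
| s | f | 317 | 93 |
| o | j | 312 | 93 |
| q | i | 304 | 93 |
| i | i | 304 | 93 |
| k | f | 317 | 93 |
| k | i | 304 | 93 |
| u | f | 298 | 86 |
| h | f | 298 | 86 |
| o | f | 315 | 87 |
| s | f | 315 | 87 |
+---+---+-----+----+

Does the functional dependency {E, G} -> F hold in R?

Yes

(E=f, G=86): 3 rows → F = 298, 298, 298 ✓
(E=f, G=93): 2 rows → F = 317, 317 ✓
(E=j, G=93): 1 row → F = 312 ✓
(E=i, G=93): 3 rows → F = 304, 304, 304 ✓
(E=f, G=87): 2 rows → F = 315, 315 ✓
Every {E, G} value is associated with a single F value, so {E, G} -> F holds.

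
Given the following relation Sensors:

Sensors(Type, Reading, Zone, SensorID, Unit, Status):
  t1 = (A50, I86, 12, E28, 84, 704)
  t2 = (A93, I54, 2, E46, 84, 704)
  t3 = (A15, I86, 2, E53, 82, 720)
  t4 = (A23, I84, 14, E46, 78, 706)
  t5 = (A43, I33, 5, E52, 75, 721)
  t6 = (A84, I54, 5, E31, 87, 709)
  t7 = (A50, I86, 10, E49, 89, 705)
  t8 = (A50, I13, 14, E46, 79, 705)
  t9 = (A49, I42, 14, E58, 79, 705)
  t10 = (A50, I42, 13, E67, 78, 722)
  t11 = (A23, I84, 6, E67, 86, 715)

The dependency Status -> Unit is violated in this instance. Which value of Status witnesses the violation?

Status=704: rows 1, 2 → Unit = 84, 84 ✓
Status=720: row 3 → Unit = 82 ✓
Status=706: row 4 → Unit = 78 ✓
Status=721: row 5 → Unit = 75 ✓
Status=709: row 6 → Unit = 87 ✓
Status=705: rows 7, 8, 9 → Unit takes values {89, 79} — violation
Status=722: row 10 → Unit = 78 ✓
Status=715: row 11 → Unit = 86 ✓
The only Status value with inconsistent Unit is Status=705.

705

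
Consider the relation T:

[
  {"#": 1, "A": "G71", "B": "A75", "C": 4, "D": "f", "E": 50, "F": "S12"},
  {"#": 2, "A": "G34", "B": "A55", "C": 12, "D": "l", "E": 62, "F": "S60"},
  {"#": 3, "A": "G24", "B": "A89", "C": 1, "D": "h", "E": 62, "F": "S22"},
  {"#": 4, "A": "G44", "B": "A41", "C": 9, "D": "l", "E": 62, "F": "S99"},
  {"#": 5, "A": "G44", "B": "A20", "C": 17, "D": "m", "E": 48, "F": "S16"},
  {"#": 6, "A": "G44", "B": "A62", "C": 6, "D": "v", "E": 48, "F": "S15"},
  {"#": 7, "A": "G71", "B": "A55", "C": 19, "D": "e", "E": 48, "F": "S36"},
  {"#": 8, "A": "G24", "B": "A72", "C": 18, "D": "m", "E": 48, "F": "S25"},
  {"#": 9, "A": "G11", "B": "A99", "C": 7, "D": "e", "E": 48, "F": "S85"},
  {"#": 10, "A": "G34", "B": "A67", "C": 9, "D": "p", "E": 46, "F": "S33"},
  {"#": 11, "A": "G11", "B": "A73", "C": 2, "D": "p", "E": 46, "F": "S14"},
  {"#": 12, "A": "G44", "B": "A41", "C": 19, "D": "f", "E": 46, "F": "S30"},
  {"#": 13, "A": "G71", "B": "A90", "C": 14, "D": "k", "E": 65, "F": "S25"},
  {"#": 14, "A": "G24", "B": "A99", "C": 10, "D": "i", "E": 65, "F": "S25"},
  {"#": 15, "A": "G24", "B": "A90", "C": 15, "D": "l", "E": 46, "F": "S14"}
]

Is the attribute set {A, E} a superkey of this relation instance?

No

Rows 5 and 6 have the same {A, E} value (A=G44, E=48) but are distinct tuples, so {A, E} does not determine every attribute — not a superkey.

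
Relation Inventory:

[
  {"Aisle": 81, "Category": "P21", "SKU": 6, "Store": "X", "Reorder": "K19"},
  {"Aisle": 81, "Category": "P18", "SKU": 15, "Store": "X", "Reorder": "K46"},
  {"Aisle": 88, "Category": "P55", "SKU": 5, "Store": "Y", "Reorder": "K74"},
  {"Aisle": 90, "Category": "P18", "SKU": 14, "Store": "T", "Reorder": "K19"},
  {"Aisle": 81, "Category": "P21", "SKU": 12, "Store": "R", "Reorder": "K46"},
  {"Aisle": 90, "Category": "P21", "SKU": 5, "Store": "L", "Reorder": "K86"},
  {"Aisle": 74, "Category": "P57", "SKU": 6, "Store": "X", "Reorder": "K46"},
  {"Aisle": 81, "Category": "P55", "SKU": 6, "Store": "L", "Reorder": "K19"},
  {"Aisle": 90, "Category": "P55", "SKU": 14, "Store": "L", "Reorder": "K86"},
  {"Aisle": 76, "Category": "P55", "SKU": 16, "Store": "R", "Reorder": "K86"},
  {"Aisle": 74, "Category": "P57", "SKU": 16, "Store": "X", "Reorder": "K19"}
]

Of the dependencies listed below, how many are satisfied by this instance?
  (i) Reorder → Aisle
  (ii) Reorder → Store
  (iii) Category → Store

0

(i) Reorder → Aisle: Reorder=K19: 4 rows → Aisle takes values {81, 90, 74} — violation; Reorder=K46: 3 rows → Aisle takes values {81, 74} — violation; Reorder=K86: 3 rows → Aisle takes values {90, 76} — violation — fails.
(ii) Reorder → Store: Reorder=K19: 4 rows → Store takes values {X, T, L} — violation; Reorder=K46: 3 rows → Store takes values {X, R} — violation; Reorder=K86: 3 rows → Store takes values {L, R} — violation — fails.
(iii) Category → Store: Category=P21: 3 rows → Store takes values {X, R, L} — violation; Category=P18: 2 rows → Store takes values {X, T} — violation; Category=P55: 4 rows → Store takes values {Y, L, R} — violation — fails.
None of the 3 dependencies hold.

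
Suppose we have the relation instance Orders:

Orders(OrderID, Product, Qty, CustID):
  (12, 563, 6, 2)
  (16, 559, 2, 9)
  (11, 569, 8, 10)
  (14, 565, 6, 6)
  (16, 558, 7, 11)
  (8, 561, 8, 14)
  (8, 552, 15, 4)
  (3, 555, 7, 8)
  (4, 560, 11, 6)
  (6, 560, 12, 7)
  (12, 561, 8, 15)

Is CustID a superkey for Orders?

Two distinct rows share CustID=6, so CustID does not determine every attribute — not a superkey.

No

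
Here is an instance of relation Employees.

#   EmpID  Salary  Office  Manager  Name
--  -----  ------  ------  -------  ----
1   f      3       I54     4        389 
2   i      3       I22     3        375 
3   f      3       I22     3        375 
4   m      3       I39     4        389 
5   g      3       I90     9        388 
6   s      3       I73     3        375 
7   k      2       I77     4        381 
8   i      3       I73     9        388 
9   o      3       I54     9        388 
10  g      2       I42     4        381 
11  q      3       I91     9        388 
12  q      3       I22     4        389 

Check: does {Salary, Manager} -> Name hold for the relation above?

(Salary=3, Manager=4): rows 1, 4, 12 → Name = 389, 389, 389 ✓
(Salary=3, Manager=3): rows 2, 3, 6 → Name = 375, 375, 375 ✓
(Salary=3, Manager=9): rows 5, 8, 9, 11 → Name = 388, 388, 388, 388 ✓
(Salary=2, Manager=4): rows 7, 10 → Name = 381, 381 ✓
Every {Salary, Manager} value is associated with a single Name value, so {Salary, Manager} -> Name holds.

Yes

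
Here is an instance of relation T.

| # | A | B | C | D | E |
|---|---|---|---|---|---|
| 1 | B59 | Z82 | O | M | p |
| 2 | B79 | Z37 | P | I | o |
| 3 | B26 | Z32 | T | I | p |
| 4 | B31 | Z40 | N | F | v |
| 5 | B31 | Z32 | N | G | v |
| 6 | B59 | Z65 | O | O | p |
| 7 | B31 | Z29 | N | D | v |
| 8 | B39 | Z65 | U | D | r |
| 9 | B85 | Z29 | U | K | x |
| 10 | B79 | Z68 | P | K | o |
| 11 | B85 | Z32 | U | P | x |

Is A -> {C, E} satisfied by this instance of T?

Yes

A=B59: rows 1, 6 → {C,E} = (O, p), (O, p) ✓
A=B79: rows 2, 10 → {C,E} = (P, o), (P, o) ✓
A=B26: row 3 → {C,E} = (T, p) ✓
A=B31: rows 4, 5, 7 → {C,E} = (N, v), (N, v), (N, v) ✓
A=B39: row 8 → {C,E} = (U, r) ✓
A=B85: rows 9, 11 → {C,E} = (U, x), (U, x) ✓
Every A value is associated with a single {C, E} value, so A -> {C, E} holds.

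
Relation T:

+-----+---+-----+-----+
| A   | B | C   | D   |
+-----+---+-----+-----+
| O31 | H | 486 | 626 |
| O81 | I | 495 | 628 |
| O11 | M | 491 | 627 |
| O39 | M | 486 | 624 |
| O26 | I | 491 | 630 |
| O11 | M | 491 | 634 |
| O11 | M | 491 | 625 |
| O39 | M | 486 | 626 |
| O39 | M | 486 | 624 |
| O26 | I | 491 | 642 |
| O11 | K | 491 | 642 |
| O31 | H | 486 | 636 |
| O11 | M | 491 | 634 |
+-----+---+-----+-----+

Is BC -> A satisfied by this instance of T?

Yes

(B=H, C=486): 2 rows → A = O31, O31 ✓
(B=I, C=495): 1 row → A = O81 ✓
(B=M, C=491): 4 rows → A = O11, O11, O11, O11 ✓
(B=M, C=486): 3 rows → A = O39, O39, O39 ✓
(B=I, C=491): 2 rows → A = O26, O26 ✓
(B=K, C=491): 1 row → A = O11 ✓
Every BC value is associated with a single A value, so BC -> A holds.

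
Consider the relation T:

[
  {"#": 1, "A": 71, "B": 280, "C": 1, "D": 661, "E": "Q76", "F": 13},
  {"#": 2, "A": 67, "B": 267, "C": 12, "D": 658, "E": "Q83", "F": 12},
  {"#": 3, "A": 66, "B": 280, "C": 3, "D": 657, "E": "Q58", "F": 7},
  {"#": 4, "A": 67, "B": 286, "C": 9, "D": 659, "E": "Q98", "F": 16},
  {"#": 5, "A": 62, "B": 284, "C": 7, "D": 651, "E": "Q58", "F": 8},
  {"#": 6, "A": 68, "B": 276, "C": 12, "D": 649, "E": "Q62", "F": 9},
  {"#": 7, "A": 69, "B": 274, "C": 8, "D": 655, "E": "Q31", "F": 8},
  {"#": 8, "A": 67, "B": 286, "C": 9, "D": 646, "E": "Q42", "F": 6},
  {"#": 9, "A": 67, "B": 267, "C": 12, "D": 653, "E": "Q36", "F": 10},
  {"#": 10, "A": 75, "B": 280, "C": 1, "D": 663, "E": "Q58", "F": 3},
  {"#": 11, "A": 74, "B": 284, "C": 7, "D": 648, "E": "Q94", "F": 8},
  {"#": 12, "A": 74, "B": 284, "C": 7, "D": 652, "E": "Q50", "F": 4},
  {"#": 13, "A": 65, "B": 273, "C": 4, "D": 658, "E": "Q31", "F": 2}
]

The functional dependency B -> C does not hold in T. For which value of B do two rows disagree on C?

B=280: rows 1, 3, 10 → C takes values {1, 3} — violation
B=267: rows 2, 9 → C = 12, 12 ✓
B=286: rows 4, 8 → C = 9, 9 ✓
B=284: rows 5, 11, 12 → C = 7, 7, 7 ✓
B=276: row 6 → C = 12 ✓
B=274: row 7 → C = 8 ✓
B=273: row 13 → C = 4 ✓
The only B value with inconsistent C is B=280.

280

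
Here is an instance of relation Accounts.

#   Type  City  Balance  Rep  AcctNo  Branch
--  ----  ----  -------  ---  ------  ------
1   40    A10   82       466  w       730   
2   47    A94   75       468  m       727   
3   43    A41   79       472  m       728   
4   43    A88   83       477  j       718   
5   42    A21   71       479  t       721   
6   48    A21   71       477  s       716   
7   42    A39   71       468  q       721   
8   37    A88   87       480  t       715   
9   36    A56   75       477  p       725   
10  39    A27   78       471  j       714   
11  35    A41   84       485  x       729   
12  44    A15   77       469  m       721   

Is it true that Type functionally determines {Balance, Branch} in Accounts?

No

Type=40: row 1 → {Balance,Branch} = (82, 730) ✓
Type=47: row 2 → {Balance,Branch} = (75, 727) ✓
Type=43: rows 3, 4 → {Balance,Branch} takes values {(79, 728), (83, 718)} — violation
Type=42: rows 5, 7 → {Balance,Branch} = (71, 721), (71, 721) ✓
Type=48: row 6 → {Balance,Branch} = (71, 716) ✓
Type=37: row 8 → {Balance,Branch} = (87, 715) ✓
Type=36: row 9 → {Balance,Branch} = (75, 725) ✓
Type=39: row 10 → {Balance,Branch} = (78, 714) ✓
Type=35: row 11 → {Balance,Branch} = (84, 729) ✓
Type=44: row 12 → {Balance,Branch} = (77, 721) ✓
Two rows agree on Type but differ on {Balance, Branch}, so Type -> {Balance, Branch} does not hold.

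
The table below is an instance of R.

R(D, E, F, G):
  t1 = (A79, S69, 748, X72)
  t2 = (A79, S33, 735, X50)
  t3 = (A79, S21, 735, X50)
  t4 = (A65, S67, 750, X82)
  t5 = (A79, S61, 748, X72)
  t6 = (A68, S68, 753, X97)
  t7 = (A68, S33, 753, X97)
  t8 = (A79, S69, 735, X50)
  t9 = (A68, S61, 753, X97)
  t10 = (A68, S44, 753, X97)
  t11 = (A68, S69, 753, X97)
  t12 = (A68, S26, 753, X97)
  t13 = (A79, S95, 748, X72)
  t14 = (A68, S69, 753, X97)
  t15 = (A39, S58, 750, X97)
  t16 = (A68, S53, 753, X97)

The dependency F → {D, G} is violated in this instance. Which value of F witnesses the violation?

F=748: rows 1, 5, 13 → {D,G} = (A79, X72), (A79, X72), (A79, X72) ✓
F=735: rows 2, 3, 8 → {D,G} = (A79, X50), (A79, X50), (A79, X50) ✓
F=750: rows 4, 15 → {D,G} takes values {(A65, X82), (A39, X97)} — violation
F=753: rows 6, 7, 9, 10, 11, 12, 14, 16 → {D,G} = (A68, X97), (A68, X97), (A68, X97), (A68, X97), (A68, X97), (A68, X97), (A68, X97), (A68, X97) ✓
The only F value with inconsistent RHS is F=750.

750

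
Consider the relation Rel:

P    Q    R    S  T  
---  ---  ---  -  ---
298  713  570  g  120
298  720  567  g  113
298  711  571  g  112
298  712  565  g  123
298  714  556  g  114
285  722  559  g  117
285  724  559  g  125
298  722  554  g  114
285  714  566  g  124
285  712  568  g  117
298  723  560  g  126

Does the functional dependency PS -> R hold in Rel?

No

(P=298, S=g): 7 rows → R takes values {570, 567, 571, 565, 556, 554, 560} — violation
(P=285, S=g): 4 rows → R takes values {559, 566, 568} — violation
Two rows agree on PS but differ on R, so PS -> R does not hold.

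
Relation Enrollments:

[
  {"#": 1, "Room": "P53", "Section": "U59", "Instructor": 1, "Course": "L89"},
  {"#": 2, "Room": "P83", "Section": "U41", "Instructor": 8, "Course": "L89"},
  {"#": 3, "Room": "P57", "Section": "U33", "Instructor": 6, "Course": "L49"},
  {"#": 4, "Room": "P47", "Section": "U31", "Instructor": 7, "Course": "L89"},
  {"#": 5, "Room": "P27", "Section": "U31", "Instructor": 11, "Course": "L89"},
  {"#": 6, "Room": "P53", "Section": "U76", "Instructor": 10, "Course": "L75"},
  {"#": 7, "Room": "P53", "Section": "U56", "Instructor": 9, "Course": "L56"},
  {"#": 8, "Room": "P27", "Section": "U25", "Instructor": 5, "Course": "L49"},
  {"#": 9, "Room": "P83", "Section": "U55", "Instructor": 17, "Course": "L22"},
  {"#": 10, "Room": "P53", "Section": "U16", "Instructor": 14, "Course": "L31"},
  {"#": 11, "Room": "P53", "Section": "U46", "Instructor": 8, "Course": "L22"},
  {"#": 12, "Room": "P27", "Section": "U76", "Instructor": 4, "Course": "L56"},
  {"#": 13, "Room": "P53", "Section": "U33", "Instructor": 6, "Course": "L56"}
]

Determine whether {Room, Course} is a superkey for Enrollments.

Rows 7 and 13 have the same {Room, Course} value (Room=P53, Course=L56) but are distinct tuples, so {Room, Course} does not determine every attribute — not a superkey.

No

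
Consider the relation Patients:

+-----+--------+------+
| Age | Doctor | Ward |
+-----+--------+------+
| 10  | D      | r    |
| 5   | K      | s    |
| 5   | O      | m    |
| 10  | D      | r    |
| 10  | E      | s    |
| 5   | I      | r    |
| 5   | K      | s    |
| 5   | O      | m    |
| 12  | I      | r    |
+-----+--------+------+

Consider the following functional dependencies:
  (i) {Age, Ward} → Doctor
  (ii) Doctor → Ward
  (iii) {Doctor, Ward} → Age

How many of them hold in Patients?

(i) {Age, Ward} → Doctor: every LHS value maps to a single RHS value — holds.
(ii) Doctor → Ward: every LHS value maps to a single RHS value — holds.
(iii) {Doctor, Ward} → Age: (Doctor=I, Ward=r): 2 rows → Age takes values {5, 12} — violation — fails.
2 of the 3 dependencies hold.

2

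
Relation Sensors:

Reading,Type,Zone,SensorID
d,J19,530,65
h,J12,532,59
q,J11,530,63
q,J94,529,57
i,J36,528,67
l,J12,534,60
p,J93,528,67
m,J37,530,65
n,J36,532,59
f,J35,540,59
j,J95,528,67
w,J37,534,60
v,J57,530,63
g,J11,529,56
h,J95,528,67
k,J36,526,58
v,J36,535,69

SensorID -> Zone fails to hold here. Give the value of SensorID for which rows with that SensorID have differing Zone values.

SensorID=65: 2 rows → Zone = 530, 530 ✓
SensorID=59: 3 rows → Zone takes values {532, 540} — violation
SensorID=63: 2 rows → Zone = 530, 530 ✓
SensorID=57: 1 row → Zone = 529 ✓
SensorID=67: 4 rows → Zone = 528, 528, 528, 528 ✓
SensorID=60: 2 rows → Zone = 534, 534 ✓
SensorID=56: 1 row → Zone = 529 ✓
SensorID=58: 1 row → Zone = 526 ✓
SensorID=69: 1 row → Zone = 535 ✓
The only SensorID value with inconsistent Zone is SensorID=59.

59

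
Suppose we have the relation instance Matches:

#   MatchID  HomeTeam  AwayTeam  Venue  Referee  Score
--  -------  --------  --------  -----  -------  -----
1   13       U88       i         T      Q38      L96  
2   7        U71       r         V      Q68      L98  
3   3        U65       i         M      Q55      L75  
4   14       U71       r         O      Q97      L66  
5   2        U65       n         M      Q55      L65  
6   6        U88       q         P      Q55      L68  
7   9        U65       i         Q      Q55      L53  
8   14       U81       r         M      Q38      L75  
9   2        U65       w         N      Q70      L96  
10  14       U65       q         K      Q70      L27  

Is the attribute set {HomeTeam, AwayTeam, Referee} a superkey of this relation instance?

Rows 3 and 7 have the same {HomeTeam, AwayTeam, Referee} value (HomeTeam=U65, AwayTeam=i, Referee=Q55) but are distinct tuples, so {HomeTeam, AwayTeam, Referee} does not determine every attribute — not a superkey.

No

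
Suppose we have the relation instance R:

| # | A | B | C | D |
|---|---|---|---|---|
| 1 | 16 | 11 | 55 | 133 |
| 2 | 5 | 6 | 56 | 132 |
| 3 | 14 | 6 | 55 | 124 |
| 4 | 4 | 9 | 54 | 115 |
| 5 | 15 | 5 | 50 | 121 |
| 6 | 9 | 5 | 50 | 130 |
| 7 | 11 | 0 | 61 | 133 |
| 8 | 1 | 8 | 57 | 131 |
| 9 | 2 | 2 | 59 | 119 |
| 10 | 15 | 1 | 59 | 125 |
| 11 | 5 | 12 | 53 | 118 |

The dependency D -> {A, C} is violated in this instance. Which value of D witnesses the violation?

D=133: rows 1, 7 → {A,C} takes values {(16, 55), (11, 61)} — violation
D=132: row 2 → {A,C} = (5, 56) ✓
D=124: row 3 → {A,C} = (14, 55) ✓
D=115: row 4 → {A,C} = (4, 54) ✓
D=121: row 5 → {A,C} = (15, 50) ✓
D=130: row 6 → {A,C} = (9, 50) ✓
D=131: row 8 → {A,C} = (1, 57) ✓
D=119: row 9 → {A,C} = (2, 59) ✓
D=125: row 10 → {A,C} = (15, 59) ✓
D=118: row 11 → {A,C} = (5, 53) ✓
The only D value with inconsistent RHS is D=133.

133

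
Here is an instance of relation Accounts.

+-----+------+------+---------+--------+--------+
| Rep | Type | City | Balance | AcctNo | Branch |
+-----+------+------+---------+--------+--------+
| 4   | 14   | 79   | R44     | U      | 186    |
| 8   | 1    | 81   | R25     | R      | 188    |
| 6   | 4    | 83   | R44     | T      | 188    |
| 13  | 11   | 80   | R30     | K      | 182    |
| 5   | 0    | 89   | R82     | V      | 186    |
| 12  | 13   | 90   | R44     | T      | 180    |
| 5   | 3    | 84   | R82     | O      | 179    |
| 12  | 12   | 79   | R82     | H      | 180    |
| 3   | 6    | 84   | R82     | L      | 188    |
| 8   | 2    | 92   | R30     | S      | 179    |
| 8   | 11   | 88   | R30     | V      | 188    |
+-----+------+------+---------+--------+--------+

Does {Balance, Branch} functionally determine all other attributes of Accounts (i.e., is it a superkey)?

All 11 rows have distinct {Balance, Branch} values, so {Balance, Branch} → (all attributes) holds and {Balance, Branch} is a superkey.

Yes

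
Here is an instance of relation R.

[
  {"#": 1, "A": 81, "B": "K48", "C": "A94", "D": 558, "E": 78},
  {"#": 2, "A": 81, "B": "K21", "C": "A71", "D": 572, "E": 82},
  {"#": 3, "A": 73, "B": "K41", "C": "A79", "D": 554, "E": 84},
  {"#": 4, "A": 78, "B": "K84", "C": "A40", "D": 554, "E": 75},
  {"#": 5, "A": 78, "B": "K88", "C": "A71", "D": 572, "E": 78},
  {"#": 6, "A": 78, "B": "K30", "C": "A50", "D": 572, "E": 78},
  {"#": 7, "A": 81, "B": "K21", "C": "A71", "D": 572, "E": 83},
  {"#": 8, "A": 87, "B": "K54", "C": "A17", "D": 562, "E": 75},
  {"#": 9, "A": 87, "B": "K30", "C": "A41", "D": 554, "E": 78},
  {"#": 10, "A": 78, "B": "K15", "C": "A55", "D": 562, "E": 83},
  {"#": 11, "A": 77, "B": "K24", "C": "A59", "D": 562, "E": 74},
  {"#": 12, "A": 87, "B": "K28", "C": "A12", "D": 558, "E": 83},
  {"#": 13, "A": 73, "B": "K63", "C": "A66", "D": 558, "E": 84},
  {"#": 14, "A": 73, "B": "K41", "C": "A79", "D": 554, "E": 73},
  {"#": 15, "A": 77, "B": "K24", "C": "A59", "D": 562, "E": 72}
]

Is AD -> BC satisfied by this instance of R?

(A=81, D=558): row 1 → {B,C} = (K48, A94) ✓
(A=81, D=572): rows 2, 7 → {B,C} = (K21, A71), (K21, A71) ✓
(A=73, D=554): rows 3, 14 → {B,C} = (K41, A79), (K41, A79) ✓
(A=78, D=554): row 4 → {B,C} = (K84, A40) ✓
(A=78, D=572): rows 5, 6 → {B,C} takes values {(K88, A71), (K30, A50)} — violation
(A=87, D=562): row 8 → {B,C} = (K54, A17) ✓
(A=87, D=554): row 9 → {B,C} = (K30, A41) ✓
(A=78, D=562): row 10 → {B,C} = (K15, A55) ✓
(A=77, D=562): rows 11, 15 → {B,C} = (K24, A59), (K24, A59) ✓
(A=87, D=558): row 12 → {B,C} = (K28, A12) ✓
(A=73, D=558): row 13 → {B,C} = (K63, A66) ✓
Two rows agree on AD but differ on BC, so AD -> BC does not hold.

No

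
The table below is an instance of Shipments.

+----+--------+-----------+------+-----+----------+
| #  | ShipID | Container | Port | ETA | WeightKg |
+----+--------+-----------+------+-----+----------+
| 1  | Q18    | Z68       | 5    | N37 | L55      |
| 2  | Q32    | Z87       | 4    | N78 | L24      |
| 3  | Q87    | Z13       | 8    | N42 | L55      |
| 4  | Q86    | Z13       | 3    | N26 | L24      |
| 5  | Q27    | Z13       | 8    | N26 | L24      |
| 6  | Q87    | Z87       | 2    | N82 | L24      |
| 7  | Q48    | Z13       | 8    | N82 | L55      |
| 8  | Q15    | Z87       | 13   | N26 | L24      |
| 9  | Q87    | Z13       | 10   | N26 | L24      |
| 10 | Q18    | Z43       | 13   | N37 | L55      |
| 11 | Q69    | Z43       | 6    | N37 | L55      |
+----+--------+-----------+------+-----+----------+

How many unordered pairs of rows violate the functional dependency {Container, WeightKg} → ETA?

4

(Container=Z87, WeightKg=L24): violating pairs (2,6), (2,8), (6,8) — 3 pairs.
(Container=Z13, WeightKg=L55): violating pairs (3,7) — 1 pair.
(Container=Z13, WeightKg=L24): all 3 rows agree on ETA — 0 pairs.
(Container=Z43, WeightKg=L55): all 2 rows agree on ETA — 0 pairs.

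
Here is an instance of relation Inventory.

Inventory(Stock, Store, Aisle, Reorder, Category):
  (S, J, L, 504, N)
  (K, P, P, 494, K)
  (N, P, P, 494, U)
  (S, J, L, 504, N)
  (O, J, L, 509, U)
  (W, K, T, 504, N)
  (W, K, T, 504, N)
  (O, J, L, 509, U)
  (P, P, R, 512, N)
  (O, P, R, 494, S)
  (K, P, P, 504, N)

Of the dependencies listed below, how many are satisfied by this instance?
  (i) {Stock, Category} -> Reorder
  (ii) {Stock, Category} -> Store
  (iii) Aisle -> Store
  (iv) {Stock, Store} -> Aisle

(i) {Stock, Category} -> Reorder: every LHS value maps to a single RHS value — holds.
(ii) {Stock, Category} -> Store: every LHS value maps to a single RHS value — holds.
(iii) Aisle -> Store: every LHS value maps to a single RHS value — holds.
(iv) {Stock, Store} -> Aisle: every LHS value maps to a single RHS value — holds.
4 of the 4 dependencies hold.

4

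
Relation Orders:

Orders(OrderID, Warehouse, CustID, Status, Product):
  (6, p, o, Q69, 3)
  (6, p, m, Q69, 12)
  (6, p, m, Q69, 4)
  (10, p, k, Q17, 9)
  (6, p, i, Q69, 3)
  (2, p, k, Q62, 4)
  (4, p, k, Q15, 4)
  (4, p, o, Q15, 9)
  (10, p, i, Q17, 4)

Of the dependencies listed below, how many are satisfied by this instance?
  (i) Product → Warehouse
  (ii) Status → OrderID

2

(i) Product → Warehouse: every LHS value maps to a single RHS value — holds.
(ii) Status → OrderID: every LHS value maps to a single RHS value — holds.
2 of the 2 dependencies hold.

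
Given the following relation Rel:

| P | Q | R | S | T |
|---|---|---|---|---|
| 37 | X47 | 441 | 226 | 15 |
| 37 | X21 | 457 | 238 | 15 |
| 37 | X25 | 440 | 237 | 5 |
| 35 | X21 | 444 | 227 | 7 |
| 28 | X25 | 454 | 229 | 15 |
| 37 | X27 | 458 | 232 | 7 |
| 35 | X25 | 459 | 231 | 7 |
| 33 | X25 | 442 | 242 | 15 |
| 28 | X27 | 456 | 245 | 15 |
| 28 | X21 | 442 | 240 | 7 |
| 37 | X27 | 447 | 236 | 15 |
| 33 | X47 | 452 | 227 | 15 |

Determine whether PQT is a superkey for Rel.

All 12 rows have distinct PQT values, so PQT → (all attributes) holds and PQT is a superkey.

Yes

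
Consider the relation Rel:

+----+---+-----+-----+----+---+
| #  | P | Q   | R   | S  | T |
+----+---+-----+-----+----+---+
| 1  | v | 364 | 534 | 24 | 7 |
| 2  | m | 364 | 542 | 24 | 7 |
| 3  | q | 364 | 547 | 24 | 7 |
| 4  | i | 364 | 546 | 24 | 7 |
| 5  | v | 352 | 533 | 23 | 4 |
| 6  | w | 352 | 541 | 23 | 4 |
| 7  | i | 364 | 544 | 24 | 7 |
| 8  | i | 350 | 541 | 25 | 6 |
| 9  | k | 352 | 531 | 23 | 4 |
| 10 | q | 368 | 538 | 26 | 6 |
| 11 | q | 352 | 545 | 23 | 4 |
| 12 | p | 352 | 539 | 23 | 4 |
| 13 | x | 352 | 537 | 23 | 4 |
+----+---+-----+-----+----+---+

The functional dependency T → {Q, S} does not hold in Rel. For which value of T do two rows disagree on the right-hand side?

T=7: rows 1, 2, 3, 4, 7 → {Q,S} = (364, 24), (364, 24), (364, 24), (364, 24), (364, 24) ✓
T=4: rows 5, 6, 9, 11, 12, 13 → {Q,S} = (352, 23), (352, 23), (352, 23), (352, 23), (352, 23), (352, 23) ✓
T=6: rows 8, 10 → {Q,S} takes values {(350, 25), (368, 26)} — violation
The only T value with inconsistent RHS is T=6.

6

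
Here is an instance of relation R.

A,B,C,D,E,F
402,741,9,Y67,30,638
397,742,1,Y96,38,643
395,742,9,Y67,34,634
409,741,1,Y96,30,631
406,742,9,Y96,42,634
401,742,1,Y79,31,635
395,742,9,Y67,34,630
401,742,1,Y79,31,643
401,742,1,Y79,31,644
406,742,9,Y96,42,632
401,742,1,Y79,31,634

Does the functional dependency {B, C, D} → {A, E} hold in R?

Yes

(B=741, C=9, D=Y67): 1 row → {A,E} = (402, 30) ✓
(B=742, C=1, D=Y96): 1 row → {A,E} = (397, 38) ✓
(B=742, C=9, D=Y67): 2 rows → {A,E} = (395, 34), (395, 34) ✓
(B=741, C=1, D=Y96): 1 row → {A,E} = (409, 30) ✓
(B=742, C=9, D=Y96): 2 rows → {A,E} = (406, 42), (406, 42) ✓
(B=742, C=1, D=Y79): 4 rows → {A,E} = (401, 31), (401, 31), (401, 31), (401, 31) ✓
Every {B, C, D} value is associated with a single {A, E} value, so {B, C, D} → {A, E} holds.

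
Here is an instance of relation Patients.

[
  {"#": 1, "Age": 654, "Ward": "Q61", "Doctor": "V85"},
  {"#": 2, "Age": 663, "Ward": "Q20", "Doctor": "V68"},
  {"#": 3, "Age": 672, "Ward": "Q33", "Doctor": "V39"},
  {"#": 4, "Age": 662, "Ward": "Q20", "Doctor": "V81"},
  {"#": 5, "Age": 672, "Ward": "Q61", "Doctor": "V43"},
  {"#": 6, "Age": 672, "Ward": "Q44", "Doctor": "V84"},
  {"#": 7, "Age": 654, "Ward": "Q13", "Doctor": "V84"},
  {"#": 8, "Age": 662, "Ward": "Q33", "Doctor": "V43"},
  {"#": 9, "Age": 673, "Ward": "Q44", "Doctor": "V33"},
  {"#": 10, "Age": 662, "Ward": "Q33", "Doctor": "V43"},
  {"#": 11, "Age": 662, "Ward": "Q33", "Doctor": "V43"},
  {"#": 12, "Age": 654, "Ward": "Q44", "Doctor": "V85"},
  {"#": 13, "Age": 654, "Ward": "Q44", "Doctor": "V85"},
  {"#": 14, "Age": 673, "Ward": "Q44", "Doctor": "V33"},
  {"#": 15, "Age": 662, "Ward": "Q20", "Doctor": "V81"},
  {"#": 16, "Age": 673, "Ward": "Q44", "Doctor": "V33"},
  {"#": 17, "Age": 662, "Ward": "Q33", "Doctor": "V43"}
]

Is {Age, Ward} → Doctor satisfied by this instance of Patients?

(Age=654, Ward=Q61): row 1 → Doctor = V85 ✓
(Age=663, Ward=Q20): row 2 → Doctor = V68 ✓
(Age=672, Ward=Q33): row 3 → Doctor = V39 ✓
(Age=662, Ward=Q20): rows 4, 15 → Doctor = V81, V81 ✓
(Age=672, Ward=Q61): row 5 → Doctor = V43 ✓
(Age=672, Ward=Q44): row 6 → Doctor = V84 ✓
(Age=654, Ward=Q13): row 7 → Doctor = V84 ✓
(Age=662, Ward=Q33): rows 8, 10, 11, 17 → Doctor = V43, V43, V43, V43 ✓
(Age=673, Ward=Q44): rows 9, 14, 16 → Doctor = V33, V33, V33 ✓
(Age=654, Ward=Q44): rows 12, 13 → Doctor = V85, V85 ✓
Every {Age, Ward} value is associated with a single Doctor value, so {Age, Ward} → Doctor holds.

Yes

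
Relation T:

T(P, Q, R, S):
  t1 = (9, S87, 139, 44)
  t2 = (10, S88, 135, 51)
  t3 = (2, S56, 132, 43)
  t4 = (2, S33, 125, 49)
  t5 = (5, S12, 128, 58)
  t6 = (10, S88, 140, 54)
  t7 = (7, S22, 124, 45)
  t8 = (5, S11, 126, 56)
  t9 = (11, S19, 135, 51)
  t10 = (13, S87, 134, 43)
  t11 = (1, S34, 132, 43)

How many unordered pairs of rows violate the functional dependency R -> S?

0

R=135: all 2 rows agree on S — 0 pairs.
R=132: all 2 rows agree on S — 0 pairs.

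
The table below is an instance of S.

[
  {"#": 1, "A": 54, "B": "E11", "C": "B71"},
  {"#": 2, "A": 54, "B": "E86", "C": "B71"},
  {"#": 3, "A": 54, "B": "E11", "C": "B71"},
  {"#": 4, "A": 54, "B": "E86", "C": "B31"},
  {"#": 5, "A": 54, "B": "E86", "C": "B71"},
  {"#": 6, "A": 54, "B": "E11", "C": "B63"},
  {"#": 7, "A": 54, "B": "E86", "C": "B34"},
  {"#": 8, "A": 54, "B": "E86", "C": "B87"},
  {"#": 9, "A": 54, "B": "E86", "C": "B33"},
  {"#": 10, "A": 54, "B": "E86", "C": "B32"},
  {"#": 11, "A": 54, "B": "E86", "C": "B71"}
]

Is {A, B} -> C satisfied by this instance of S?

(A=54, B=E11): rows 1, 3, 6 → C takes values {B71, B63} — violation
(A=54, B=E86): rows 2, 4, 5, 7, 8, 9, 10, 11 → C takes values {B71, B31, B34, B87, B33, B32} — violation
Two rows agree on {A, B} but differ on C, so {A, B} -> C does not hold.

No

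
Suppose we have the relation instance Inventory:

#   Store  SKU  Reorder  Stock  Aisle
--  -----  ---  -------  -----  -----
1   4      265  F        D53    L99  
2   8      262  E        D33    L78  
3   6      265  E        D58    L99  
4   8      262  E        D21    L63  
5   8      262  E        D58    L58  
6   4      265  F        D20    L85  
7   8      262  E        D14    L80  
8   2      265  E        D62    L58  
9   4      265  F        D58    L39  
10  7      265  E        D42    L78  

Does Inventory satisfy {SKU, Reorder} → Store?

No

(SKU=265, Reorder=F): rows 1, 6, 9 → Store = 4, 4, 4 ✓
(SKU=262, Reorder=E): rows 2, 4, 5, 7 → Store = 8, 8, 8, 8 ✓
(SKU=265, Reorder=E): rows 3, 8, 10 → Store takes values {6, 2, 7} — violation
Two rows agree on {SKU, Reorder} but differ on Store, so {SKU, Reorder} → Store does not hold.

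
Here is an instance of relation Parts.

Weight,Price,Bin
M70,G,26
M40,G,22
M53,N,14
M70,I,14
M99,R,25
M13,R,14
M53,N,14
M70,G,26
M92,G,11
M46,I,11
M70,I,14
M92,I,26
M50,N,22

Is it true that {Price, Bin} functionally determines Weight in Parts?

(Price=G, Bin=26): 2 rows → Weight = M70, M70 ✓
(Price=G, Bin=22): 1 row → Weight = M40 ✓
(Price=N, Bin=14): 2 rows → Weight = M53, M53 ✓
(Price=I, Bin=14): 2 rows → Weight = M70, M70 ✓
(Price=R, Bin=25): 1 row → Weight = M99 ✓
(Price=R, Bin=14): 1 row → Weight = M13 ✓
(Price=G, Bin=11): 1 row → Weight = M92 ✓
(Price=I, Bin=11): 1 row → Weight = M46 ✓
(Price=I, Bin=26): 1 row → Weight = M92 ✓
(Price=N, Bin=22): 1 row → Weight = M50 ✓
Every {Price, Bin} value is associated with a single Weight value, so {Price, Bin} → Weight holds.

Yes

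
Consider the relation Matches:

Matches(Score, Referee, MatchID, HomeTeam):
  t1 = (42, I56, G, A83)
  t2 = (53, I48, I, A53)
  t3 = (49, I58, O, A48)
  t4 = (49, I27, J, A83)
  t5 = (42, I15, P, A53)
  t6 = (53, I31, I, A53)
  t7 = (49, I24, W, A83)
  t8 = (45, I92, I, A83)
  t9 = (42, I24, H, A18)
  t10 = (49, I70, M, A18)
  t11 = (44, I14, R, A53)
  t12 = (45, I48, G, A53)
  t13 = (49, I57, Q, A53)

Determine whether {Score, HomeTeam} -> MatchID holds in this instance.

No

(Score=42, HomeTeam=A83): row 1 → MatchID = G ✓
(Score=53, HomeTeam=A53): rows 2, 6 → MatchID = I, I ✓
(Score=49, HomeTeam=A48): row 3 → MatchID = O ✓
(Score=49, HomeTeam=A83): rows 4, 7 → MatchID takes values {J, W} — violation
(Score=42, HomeTeam=A53): row 5 → MatchID = P ✓
(Score=45, HomeTeam=A83): row 8 → MatchID = I ✓
(Score=42, HomeTeam=A18): row 9 → MatchID = H ✓
(Score=49, HomeTeam=A18): row 10 → MatchID = M ✓
(Score=44, HomeTeam=A53): row 11 → MatchID = R ✓
(Score=45, HomeTeam=A53): row 12 → MatchID = G ✓
(Score=49, HomeTeam=A53): row 13 → MatchID = Q ✓
Two rows agree on {Score, HomeTeam} but differ on MatchID, so {Score, HomeTeam} -> MatchID does not hold.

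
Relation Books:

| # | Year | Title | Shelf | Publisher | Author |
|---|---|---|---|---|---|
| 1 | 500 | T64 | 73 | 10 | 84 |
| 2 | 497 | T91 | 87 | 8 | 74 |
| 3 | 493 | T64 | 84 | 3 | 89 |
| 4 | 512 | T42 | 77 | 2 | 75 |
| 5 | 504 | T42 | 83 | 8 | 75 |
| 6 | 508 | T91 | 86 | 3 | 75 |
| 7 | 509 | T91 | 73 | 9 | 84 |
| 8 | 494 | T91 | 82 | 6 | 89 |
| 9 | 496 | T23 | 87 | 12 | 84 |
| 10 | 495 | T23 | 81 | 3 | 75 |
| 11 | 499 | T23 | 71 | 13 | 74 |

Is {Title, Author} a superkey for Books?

No

Rows 4 and 5 have the same {Title, Author} value (Title=T42, Author=75) but are distinct tuples, so {Title, Author} does not determine every attribute — not a superkey.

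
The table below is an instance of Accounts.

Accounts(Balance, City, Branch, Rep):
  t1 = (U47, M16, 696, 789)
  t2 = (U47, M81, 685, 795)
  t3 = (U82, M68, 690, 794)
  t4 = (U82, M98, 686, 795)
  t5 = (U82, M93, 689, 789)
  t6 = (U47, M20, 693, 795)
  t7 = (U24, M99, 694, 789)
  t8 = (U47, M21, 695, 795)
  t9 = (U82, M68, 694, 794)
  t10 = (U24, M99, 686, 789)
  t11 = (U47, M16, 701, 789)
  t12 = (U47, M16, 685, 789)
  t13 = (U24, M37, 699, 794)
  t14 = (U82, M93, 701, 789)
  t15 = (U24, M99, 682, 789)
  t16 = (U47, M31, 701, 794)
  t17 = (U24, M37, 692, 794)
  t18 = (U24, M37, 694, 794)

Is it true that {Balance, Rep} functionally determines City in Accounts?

(Balance=U47, Rep=789): rows 1, 11, 12 → City = M16, M16, M16 ✓
(Balance=U47, Rep=795): rows 2, 6, 8 → City takes values {M81, M20, M21} — violation
(Balance=U82, Rep=794): rows 3, 9 → City = M68, M68 ✓
(Balance=U82, Rep=795): row 4 → City = M98 ✓
(Balance=U82, Rep=789): rows 5, 14 → City = M93, M93 ✓
(Balance=U24, Rep=789): rows 7, 10, 15 → City = M99, M99, M99 ✓
(Balance=U24, Rep=794): rows 13, 17, 18 → City = M37, M37, M37 ✓
(Balance=U47, Rep=794): row 16 → City = M31 ✓
Two rows agree on {Balance, Rep} but differ on City, so {Balance, Rep} → City does not hold.

No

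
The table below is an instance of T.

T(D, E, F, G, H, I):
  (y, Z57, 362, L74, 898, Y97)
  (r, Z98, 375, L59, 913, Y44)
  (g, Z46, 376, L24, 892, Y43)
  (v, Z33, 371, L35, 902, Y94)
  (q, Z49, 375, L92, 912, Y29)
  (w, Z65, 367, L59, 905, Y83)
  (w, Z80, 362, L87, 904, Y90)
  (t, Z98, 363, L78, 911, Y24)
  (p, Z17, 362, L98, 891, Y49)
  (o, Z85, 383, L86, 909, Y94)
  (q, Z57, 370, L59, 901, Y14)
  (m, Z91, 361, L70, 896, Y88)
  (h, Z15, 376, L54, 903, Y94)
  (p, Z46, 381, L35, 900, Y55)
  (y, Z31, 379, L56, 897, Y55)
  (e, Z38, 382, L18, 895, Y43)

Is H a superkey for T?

All 16 rows have distinct H values, so H → (all attributes) holds and H is a superkey.

Yes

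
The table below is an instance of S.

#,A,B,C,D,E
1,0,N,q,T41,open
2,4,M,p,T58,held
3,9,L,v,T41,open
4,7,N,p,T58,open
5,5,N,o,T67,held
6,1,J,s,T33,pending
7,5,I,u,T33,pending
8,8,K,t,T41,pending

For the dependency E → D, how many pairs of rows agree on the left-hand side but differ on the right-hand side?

E=open: violating pairs (1,4), (3,4) — 2 pairs.
E=held: violating pairs (2,5) — 1 pair.
E=pending: violating pairs (6,8), (7,8) — 2 pairs.

5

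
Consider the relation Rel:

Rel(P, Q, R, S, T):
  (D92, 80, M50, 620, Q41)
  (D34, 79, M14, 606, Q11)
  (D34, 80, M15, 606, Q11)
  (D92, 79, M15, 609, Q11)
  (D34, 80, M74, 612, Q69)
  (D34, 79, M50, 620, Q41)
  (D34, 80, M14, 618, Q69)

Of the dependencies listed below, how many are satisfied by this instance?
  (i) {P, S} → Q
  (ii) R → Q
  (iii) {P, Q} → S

0

(i) {P, S} → Q: (P=D34, S=606): 2 rows → Q takes values {79, 80} — violation — fails.
(ii) R → Q: R=M50: 2 rows → Q takes values {80, 79} — violation; R=M14: 2 rows → Q takes values {79, 80} — violation; R=M15: 2 rows → Q takes values {80, 79} — violation — fails.
(iii) {P, Q} → S: (P=D34, Q=79): 2 rows → S takes values {606, 620} — violation; (P=D34, Q=80): 3 rows → S takes values {606, 612, 618} — violation — fails.
None of the 3 dependencies hold.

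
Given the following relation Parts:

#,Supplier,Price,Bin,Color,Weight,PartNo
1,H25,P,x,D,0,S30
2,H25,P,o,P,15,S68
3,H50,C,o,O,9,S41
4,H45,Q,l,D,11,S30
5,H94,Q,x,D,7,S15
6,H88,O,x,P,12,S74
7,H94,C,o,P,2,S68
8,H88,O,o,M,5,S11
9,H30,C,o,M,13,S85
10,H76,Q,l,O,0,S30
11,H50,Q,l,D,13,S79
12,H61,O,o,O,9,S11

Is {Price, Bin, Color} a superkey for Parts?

Rows 4 and 11 have the same {Price, Bin, Color} value (Price=Q, Bin=l, Color=D) but are distinct tuples, so {Price, Bin, Color} does not determine every attribute — not a superkey.

No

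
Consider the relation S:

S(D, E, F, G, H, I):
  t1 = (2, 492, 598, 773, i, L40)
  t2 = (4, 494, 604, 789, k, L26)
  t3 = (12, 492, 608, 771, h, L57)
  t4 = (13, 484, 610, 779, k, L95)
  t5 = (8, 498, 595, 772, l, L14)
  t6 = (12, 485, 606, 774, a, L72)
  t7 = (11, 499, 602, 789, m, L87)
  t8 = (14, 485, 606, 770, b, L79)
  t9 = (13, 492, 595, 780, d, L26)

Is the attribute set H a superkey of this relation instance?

No

Rows 2 and 4 have the same H value H=k but are distinct tuples, so H does not determine every attribute — not a superkey.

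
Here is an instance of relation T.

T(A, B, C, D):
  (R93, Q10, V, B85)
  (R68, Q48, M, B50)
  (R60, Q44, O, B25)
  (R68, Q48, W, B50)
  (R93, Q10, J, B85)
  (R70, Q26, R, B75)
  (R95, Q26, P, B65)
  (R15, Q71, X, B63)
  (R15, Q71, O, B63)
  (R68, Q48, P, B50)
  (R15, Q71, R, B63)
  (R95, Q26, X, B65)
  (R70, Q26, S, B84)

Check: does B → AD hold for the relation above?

B=Q10: 2 rows → {A,D} = (R93, B85), (R93, B85) ✓
B=Q48: 3 rows → {A,D} = (R68, B50), (R68, B50), (R68, B50) ✓
B=Q44: 1 row → {A,D} = (R60, B25) ✓
B=Q26: 4 rows → {A,D} takes values {(R70, B75), (R95, B65), (R70, B84)} — violation
B=Q71: 3 rows → {A,D} = (R15, B63), (R15, B63), (R15, B63) ✓
Two rows agree on B but differ on AD, so B → AD does not hold.

No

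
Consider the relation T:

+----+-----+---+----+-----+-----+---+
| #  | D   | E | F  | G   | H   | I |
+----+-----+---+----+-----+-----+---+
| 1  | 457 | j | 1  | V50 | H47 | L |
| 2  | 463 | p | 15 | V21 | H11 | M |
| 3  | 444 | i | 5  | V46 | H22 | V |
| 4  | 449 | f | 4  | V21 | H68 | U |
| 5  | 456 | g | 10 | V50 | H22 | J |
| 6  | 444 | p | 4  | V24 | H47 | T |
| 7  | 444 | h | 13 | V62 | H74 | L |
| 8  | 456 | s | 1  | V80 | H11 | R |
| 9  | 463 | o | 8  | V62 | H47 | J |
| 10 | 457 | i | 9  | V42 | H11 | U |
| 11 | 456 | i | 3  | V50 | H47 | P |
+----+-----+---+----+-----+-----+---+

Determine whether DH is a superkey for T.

Yes

All 11 rows have distinct DH values, so DH → (all attributes) holds and DH is a superkey.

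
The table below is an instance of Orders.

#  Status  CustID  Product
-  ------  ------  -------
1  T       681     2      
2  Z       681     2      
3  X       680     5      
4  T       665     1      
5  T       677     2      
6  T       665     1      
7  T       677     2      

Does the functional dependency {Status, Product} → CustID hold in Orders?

(Status=T, Product=2): rows 1, 5, 7 → CustID takes values {681, 677} — violation
(Status=Z, Product=2): row 2 → CustID = 681 ✓
(Status=X, Product=5): row 3 → CustID = 680 ✓
(Status=T, Product=1): rows 4, 6 → CustID = 665, 665 ✓
Two rows agree on {Status, Product} but differ on CustID, so {Status, Product} → CustID does not hold.

No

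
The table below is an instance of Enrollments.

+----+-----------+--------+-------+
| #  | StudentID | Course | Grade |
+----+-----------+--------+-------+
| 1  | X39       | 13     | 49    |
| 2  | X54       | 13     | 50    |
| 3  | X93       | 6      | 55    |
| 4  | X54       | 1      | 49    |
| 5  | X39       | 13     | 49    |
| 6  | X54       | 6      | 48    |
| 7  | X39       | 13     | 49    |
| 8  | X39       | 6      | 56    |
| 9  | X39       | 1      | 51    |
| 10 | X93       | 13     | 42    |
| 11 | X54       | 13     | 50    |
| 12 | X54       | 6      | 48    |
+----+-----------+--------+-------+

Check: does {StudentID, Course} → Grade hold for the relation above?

Yes

(StudentID=X39, Course=13): rows 1, 5, 7 → Grade = 49, 49, 49 ✓
(StudentID=X54, Course=13): rows 2, 11 → Grade = 50, 50 ✓
(StudentID=X93, Course=6): row 3 → Grade = 55 ✓
(StudentID=X54, Course=1): row 4 → Grade = 49 ✓
(StudentID=X54, Course=6): rows 6, 12 → Grade = 48, 48 ✓
(StudentID=X39, Course=6): row 8 → Grade = 56 ✓
(StudentID=X39, Course=1): row 9 → Grade = 51 ✓
(StudentID=X93, Course=13): row 10 → Grade = 42 ✓
Every {StudentID, Course} value is associated with a single Grade value, so {StudentID, Course} → Grade holds.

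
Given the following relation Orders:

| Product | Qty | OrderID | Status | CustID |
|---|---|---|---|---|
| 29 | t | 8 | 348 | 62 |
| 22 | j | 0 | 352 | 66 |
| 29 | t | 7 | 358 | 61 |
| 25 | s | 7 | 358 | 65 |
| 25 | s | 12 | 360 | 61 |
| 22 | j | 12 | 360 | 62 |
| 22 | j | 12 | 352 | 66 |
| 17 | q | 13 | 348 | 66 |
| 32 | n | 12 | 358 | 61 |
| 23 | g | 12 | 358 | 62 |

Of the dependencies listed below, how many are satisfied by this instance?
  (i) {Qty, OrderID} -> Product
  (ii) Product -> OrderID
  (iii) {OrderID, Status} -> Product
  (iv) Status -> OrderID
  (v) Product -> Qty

(i) {Qty, OrderID} -> Product: every LHS value maps to a single RHS value — holds.
(ii) Product -> OrderID: Product=29: 2 rows → OrderID takes values {8, 7} — violation; Product=22: 3 rows → OrderID takes values {0, 12} — violation; Product=25: 2 rows → OrderID takes values {7, 12} — violation — fails.
(iii) {OrderID, Status} -> Product: (OrderID=7, Status=358): 2 rows → Product takes values {29, 25} — violation; (OrderID=12, Status=360): 2 rows → Product takes values {25, 22} — violation; (OrderID=12, Status=358): 2 rows → Product takes values {32, 23} — violation — fails.
(iv) Status -> OrderID: Status=348: 2 rows → OrderID takes values {8, 13} — violation; Status=352: 2 rows → OrderID takes values {0, 12} — violation; Status=358: 4 rows → OrderID takes values {7, 12} — violation — fails.
(v) Product -> Qty: every LHS value maps to a single RHS value — holds.
2 of the 5 dependencies hold.

2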